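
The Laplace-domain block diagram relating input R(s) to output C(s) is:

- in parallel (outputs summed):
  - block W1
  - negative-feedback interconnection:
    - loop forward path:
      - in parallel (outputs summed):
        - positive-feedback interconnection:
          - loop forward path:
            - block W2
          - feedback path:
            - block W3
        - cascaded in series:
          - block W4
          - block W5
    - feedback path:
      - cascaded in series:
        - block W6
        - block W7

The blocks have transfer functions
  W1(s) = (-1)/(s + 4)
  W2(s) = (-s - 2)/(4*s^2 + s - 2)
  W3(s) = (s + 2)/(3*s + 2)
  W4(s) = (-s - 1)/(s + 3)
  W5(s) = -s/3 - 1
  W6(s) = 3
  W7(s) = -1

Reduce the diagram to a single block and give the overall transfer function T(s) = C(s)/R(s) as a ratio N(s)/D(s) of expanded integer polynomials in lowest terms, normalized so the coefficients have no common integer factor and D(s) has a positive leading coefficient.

Step 1. close the feedback loop around W2, W3; result (-3*s^2 - 8*s - 4)/(12*s^3 + 12*s^2)
Step 2. series reduction of W4, W5; result s/3 + 1/3
Step 3. add [W2/(1-W2*W3)], (W4*W5) (parallel); result (4*s^4 + 8*s^3 + s^2 - 8*s - 4)/(12*s^3 + 12*s^2)
Step 4. cascade W6, W7; result -3
Step 5. apply the feedback formula to ([W2/(1-W2*W3)]+(W4*W5)), (W6*W7); result (-4*s^4 - 8*s^3 - s^2 + 8*s + 4)/(12*s^4 + 12*s^3 - 9*s^2 - 24*s - 12)
Step 6. combine W1, [([W2/(1-W2*W3)]+(W4*W5))/(1+([W2/(1-W2*W3)]+(W4*W5))*(W6*W7))] in parallel; the result is T(s) itself (integer coefficients, no common factor, positive leading denominator coefficient)

Therefore the answer is (-4*s^5 - 36*s^4 - 45*s^3 + 13*s^2 + 60*s + 28)/(12*s^5 + 60*s^4 + 39*s^3 - 60*s^2 - 108*s - 48).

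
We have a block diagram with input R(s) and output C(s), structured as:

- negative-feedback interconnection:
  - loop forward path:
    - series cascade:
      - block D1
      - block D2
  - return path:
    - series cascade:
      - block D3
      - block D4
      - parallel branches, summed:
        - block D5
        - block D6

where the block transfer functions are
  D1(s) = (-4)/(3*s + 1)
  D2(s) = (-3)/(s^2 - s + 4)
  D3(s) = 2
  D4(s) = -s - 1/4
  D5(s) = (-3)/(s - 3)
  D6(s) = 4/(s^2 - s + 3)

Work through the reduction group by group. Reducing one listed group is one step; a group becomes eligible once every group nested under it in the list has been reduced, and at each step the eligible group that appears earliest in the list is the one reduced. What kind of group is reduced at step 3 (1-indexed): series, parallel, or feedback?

Answer: series

Working:
Step 1: reduce the series chain D1, D2
Step 2: reduce the parallel group D5, D6
Step 3: reduce the series chain D3, D4, (D5+D6)
Step 4: feedback reduction of (D1*D2), (D3*D4*(D5+D6))
Step 3: series.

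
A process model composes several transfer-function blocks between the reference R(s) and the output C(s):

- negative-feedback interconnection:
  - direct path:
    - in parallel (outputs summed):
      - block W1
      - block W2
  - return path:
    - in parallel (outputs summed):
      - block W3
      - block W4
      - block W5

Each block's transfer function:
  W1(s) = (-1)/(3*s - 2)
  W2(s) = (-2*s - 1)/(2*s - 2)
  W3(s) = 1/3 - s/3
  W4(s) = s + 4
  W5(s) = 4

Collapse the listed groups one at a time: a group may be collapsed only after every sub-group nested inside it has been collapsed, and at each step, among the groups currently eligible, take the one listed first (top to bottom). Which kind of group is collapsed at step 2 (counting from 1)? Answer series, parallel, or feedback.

[1] sum the parallel branches W1, W2
[2] sum the parallel branches W3, W4, W5
[3] reduce the feedback loop with forward (W1+W2) and return (W3+W4+W5)
At step 2 the group reduced is parallel.

Final answer: parallel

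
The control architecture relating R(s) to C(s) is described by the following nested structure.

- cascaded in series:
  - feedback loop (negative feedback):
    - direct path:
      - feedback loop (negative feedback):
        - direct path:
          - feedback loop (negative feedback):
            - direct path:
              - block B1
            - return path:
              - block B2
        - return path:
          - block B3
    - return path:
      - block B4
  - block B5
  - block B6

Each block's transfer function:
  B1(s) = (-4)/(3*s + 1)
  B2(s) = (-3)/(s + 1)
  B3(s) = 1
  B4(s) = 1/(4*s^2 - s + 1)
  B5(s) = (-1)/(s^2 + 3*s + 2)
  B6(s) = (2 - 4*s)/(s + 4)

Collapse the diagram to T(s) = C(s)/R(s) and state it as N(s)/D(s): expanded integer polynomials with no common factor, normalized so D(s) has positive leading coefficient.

Step 1: close the feedback loop around B1, B2 = (-4*s - 4)/(3*s^2 + 4*s + 13)
Step 2: close the feedback loop around [B1/(1+B1*B2)], B3 = (-4*s - 4)/(3*s^2 + 9)
Step 3: feedback reduction of [[B1/(1+B1*B2)]/(1+[B1/(1+B1*B2)]*B3)], B4 = (-16*s^3 - 12*s^2 - 4)/(12*s^4 - 3*s^3 + 39*s^2 - 13*s + 5)
Step 4: combine [[[B1/(1+B1*B2)]/(1+[B1/(1+B1*B2)]*B3)]/(1+[[B1/(1+B1*B2)]/(1+[B1/(1+B1*B2)]*B3)]*B4)], B5, B6 in series: this yields T(s), and no further normalization is needed

Hence the answer: (-64*s^3 + 48*s^2 - 24*s + 8)/(12*s^6 + 69*s^5 + 117*s^4 + 197*s^3 + 239*s^2 - 74*s + 40)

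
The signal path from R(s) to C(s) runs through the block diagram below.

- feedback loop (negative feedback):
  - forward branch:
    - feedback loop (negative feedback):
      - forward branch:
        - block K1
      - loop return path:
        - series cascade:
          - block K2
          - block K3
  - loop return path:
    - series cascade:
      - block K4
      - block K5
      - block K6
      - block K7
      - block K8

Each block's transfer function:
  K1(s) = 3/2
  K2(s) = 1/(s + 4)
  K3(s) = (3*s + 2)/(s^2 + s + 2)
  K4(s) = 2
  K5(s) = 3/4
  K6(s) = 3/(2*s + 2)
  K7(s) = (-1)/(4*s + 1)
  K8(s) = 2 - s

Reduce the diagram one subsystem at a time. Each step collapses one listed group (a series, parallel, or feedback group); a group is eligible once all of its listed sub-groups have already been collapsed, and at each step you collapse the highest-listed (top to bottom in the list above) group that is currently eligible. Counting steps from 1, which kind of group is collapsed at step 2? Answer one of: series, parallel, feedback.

The answer is feedback.

Reasoning:
(1) combine K2, K3 in series
(2) close the feedback loop around K1, (K2*K3)
(3) cascade K4, K5, K6, K7, K8
(4) apply the feedback formula to [K1/(1+K1*(K2*K3))], (K4*K5*K6*K7*K8)
The group at step 2 is a feedback group.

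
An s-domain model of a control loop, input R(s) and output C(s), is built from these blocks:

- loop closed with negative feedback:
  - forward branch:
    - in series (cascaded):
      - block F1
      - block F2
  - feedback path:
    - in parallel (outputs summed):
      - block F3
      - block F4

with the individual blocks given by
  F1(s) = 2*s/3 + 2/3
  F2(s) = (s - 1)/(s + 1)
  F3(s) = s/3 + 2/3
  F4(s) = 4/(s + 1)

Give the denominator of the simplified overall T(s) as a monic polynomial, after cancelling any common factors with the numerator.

Answer: s^3 + 2*s^2 + 31*s/2 - 19/2

Working:
[1] series reduction of F1, F2; result 2*s/3 - 2/3
[2] parallel reduction of F3, F4; result (s^2 + 3*s + 14)/(3*s + 3)
[3] feedback reduction of (F1*F2), (F3+F4); result (6*s^2 - 6)/(2*s^3 + 4*s^2 + 31*s - 19)
Step 3 gives the fully reduced T(s), with no common factor left to cancel. The denominator's leading coefficient is 2, so divide each of its coefficients by 2 to get the monic form.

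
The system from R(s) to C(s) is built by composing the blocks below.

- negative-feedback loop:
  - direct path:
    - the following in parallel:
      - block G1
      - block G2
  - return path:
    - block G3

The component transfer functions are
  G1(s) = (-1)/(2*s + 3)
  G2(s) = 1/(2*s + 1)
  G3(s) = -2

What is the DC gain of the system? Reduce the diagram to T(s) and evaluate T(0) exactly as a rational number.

Reducing step by step:

[1] combine G1, G2 in parallel = 2/(4*s^2 + 8*s + 3)
[2] feedback reduction of (G1+G2), G3 = 2/(4*s^2 + 8*s - 1)
DC gain: substitute s = 0 into T(s) from step 2: T(0) = 2/(-1) = -2.

Answer: -2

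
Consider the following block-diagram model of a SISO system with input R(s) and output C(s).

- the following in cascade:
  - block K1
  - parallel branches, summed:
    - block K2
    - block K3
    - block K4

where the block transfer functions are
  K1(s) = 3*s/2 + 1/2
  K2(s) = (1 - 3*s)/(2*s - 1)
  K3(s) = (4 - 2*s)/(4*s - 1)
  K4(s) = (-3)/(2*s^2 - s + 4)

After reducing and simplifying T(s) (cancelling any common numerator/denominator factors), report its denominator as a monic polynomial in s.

Step 1: sum the parallel branches K2, K3, K4: (-32*s^4 + 50*s^3 - 115*s^2 + 91*s - 23)/(16*s^4 - 20*s^3 + 40*s^2 - 25*s + 4)
Step 2: combine K1, (K2+K3+K4) in series: (-96*s^5 + 118*s^4 - 295*s^3 + 158*s^2 + 22*s - 23)/(32*s^4 - 40*s^3 + 80*s^2 - 50*s + 8)
The result of step 2 is T(s) in lowest terms. Its denominator has leading coefficient 32; dividing the denominator through by 32 makes it monic.

Answer: s^4 - 5*s^3/4 + 5*s^2/2 - 25*s/16 + 1/4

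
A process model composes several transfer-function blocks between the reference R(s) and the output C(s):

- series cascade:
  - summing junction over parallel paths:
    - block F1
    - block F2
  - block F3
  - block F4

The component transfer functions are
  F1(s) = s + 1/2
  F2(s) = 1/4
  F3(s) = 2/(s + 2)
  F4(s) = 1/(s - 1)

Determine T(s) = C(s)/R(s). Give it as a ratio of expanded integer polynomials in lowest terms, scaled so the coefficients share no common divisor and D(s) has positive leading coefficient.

Reducing step by step:

Step 1 - reduce the parallel group F1, F2 -> s + 3/4
Step 2 - reduce the series chain (F1+F2), F3, F4: this yields T(s), and no further normalization is needed

Answer: (4*s + 3)/(2*s^2 + 2*s - 4)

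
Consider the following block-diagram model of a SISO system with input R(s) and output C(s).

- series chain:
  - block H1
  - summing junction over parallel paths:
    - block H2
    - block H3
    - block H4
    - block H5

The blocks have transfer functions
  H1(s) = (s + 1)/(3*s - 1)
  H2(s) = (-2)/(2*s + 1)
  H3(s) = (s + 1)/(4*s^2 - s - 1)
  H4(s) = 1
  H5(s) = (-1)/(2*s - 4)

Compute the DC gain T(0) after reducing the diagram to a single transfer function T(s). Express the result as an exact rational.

1. add H2, H3, H4, H5 (parallel) gives (16*s^4 - 48*s^3 + 18*s^2 - s - 7)/(16*s^4 - 28*s^3 - 14*s^2 + 10*s + 4)
2. multiply H1, (H2+H3+H4+H5) (series) gives (16*s^5 - 32*s^4 - 30*s^3 + 17*s^2 - 8*s - 7)/(48*s^5 - 100*s^4 - 14*s^3 + 44*s^2 + 2*s - 4)
That last expression is T(s); at s = 0 only the constant terms survive, so T(0) = -7/(-4) = 7/4.

Hence the answer: 7/4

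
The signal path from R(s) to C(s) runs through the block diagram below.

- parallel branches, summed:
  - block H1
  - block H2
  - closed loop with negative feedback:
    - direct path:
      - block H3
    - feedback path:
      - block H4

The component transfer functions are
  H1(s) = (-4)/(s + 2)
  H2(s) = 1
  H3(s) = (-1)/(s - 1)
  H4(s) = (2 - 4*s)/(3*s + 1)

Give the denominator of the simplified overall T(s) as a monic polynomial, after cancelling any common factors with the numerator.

(1) feedback reduction of H3, H4; result (-3*s - 1)/(3*s^2 + 2*s - 3)
(2) combine H1, H2, [H3/(1+H3*H4)] in parallel; result (3*s^3 - 7*s^2 - 14*s + 4)/(3*s^3 + 8*s^2 + s - 6)
T(s) is the step-2 result (common factors already cancelled). Leading coefficient of the denominator: 3. Divide through by 3 for the monic polynomial.

Hence the answer: s^3 + 8*s^2/3 + s/3 - 2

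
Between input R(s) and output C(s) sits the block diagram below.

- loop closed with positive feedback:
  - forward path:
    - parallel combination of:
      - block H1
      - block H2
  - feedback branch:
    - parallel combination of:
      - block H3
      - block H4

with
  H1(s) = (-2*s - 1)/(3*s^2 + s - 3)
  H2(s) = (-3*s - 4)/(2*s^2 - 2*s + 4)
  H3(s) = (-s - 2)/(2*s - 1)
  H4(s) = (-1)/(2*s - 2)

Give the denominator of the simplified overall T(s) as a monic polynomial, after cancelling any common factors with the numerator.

Step 1. parallel reduction of H1, H2 = (-13*s^3 - 13*s^2 - s + 8)/(6*s^4 - 4*s^3 + 4*s^2 + 10*s - 12)
Step 2. add H3, H4 (parallel) = (-2*s^2 - 4*s + 5)/(4*s^2 - 6*s + 2)
Step 3. apply the feedback formula to (H1+H2), (H3+H4) = (-52*s^5 + 26*s^4 + 48*s^3 + 12*s^2 - 50*s + 16)/(24*s^6 - 78*s^5 - 26*s^4 + 19*s^3 - 23*s^2 + 129*s - 64)
The result of step 3 is T(s) in lowest terms. Its denominator has leading coefficient 24; dividing the denominator through by 24 makes it monic.

Hence the answer: s^6 - 13*s^5/4 - 13*s^4/12 + 19*s^3/24 - 23*s^2/24 + 43*s/8 - 8/3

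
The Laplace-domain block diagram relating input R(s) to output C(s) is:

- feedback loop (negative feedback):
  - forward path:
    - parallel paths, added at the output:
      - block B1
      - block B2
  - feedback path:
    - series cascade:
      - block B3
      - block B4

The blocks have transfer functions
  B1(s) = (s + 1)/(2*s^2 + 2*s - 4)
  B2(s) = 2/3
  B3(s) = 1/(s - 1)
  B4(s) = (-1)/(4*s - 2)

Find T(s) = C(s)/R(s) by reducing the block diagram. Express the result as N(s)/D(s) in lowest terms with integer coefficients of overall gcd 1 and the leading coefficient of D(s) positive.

The answer is (16*s^4 + 4*s^3 - 54*s^2 + 44*s - 10)/(24*s^4 - 12*s^3 - 76*s^2 + 77*s - 19).

Reasoning:
1. reduce the parallel group B1, B2 = (4*s^2 + 7*s - 5)/(6*s^2 + 6*s - 12)
2. cascade B3, B4 = (-1)/(4*s^2 - 6*s + 2)
3. reduce the feedback loop with forward (B1+B2) and return (B3*B4), which is the overall transfer function T(s) = C(s)/R(s) in lowest terms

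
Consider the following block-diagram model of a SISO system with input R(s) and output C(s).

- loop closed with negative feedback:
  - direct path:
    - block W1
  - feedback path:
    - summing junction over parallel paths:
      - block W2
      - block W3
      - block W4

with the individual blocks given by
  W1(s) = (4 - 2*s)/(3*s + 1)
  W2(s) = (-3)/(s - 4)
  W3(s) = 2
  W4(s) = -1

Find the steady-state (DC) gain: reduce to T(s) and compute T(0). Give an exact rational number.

Step 1. sum the parallel branches W2, W3, W4 -> (s - 7)/(s - 4)
Step 2. collapse the loop (W1 forward, (W2+W3+W4) return) -> (-2*s^2 + 12*s - 16)/(s^2 + 7*s - 32)
Evaluating the step-2 result (the overall T(s)) at s = 0 gives T(0) = -16/(-32) = 1/2.

Hence the answer: 1/2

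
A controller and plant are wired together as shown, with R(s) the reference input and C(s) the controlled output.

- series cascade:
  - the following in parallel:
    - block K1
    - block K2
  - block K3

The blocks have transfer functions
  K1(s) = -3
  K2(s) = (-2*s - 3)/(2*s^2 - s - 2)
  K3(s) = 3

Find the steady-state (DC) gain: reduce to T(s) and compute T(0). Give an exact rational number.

Reducing step by step:

Step 1 - parallel reduction of K1, K2, giving (-6*s^2 + s + 3)/(2*s^2 - s - 2)
Step 2 - reduce the series chain (K1+K2), K3, giving (-18*s^2 + 3*s + 9)/(2*s^2 - s - 2)
The step-2 result is T(s). Setting s = 0: T(0) = 9/(-2) = -9/2.

Answer: -9/2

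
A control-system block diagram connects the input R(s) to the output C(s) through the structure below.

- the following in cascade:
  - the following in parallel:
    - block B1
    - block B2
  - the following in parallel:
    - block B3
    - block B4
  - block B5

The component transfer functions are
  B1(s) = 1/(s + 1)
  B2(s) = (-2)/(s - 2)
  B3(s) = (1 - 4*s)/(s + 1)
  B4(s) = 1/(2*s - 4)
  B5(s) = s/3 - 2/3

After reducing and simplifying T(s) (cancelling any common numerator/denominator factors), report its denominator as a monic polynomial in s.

(1) sum the parallel branches B1, B2 = (-s - 4)/(s^2 - s - 2)
(2) reduce the parallel group B3, B4 = (-8*s^2 + 19*s - 3)/(2*s^2 - 2*s - 4)
(3) series reduction of (B1+B2), (B3+B4), B5 = (8*s^3 + 13*s^2 - 73*s + 12)/(6*s^3 - 18*s - 12)
Step 3 gives the fully reduced T(s), with no common factor left to cancel. The denominator's leading coefficient is 6, so divide each of its coefficients by 6 to get the monic form.

Therefore the answer is s^3 - 3*s - 2.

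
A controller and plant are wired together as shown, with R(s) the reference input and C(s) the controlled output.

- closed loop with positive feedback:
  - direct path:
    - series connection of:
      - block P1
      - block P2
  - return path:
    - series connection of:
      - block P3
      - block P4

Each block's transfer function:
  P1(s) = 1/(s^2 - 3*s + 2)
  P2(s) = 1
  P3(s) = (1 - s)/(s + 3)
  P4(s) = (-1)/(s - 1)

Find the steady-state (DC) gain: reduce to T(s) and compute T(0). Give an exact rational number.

Reducing step by step:

Step 1. cascade P1, P2: 1/(s^2 - 3*s + 2)
Step 2. multiply P3, P4 (series): 1/(s + 3)
Step 3. feedback reduction of (P1*P2), (P3*P4): (s + 3)/(s^3 - 7*s + 5)
That last expression is T(s); at s = 0 only the constant terms survive, so T(0) = 3/5.

Answer: 3/5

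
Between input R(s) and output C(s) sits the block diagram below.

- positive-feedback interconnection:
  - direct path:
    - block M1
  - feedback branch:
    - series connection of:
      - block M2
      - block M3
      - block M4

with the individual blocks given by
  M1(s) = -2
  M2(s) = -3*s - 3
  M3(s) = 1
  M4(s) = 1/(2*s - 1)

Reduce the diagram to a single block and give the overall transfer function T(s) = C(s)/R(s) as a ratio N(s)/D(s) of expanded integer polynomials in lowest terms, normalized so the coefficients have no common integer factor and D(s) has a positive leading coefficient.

Answer: (4*s - 2)/(4*s + 7)

Working:
Step 1 - cascade M2, M3, M4, giving (-3*s - 3)/(2*s - 1)
Step 2 - feedback reduction of M1, (M2*M3*M4); the result is T(s) itself (integer coefficients, no common factor, positive leading denominator coefficient)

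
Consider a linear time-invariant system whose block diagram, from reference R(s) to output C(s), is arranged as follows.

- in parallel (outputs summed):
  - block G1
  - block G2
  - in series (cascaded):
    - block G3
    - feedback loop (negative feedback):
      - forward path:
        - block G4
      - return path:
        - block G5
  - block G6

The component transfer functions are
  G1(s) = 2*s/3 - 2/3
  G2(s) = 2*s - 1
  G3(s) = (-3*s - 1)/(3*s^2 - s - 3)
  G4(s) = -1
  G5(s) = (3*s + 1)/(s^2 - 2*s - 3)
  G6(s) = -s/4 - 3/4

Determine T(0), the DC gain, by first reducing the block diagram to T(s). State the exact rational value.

Reducing step by step:

[1] collapse the loop (G4 forward, G5 return), giving (-s^2 + 2*s + 3)/(s^2 - 5*s - 4)
[2] reduce the series chain G3, [G4/(1+G4*G5)], giving (3*s^3 - 5*s^2 - 11*s - 3)/(3*s^4 - 16*s^3 - 10*s^2 + 19*s + 12)
[3] sum the parallel branches G1, G2, (G3*[G4/(1+G4*G5)]), G6, giving (87*s^5 - 551*s^4 + 210*s^3 + 781*s^2 - 335*s - 384)/(36*s^4 - 192*s^3 - 120*s^2 + 228*s + 144)
Evaluating the step-3 result (the overall T(s)) at s = 0 gives T(0) = -384/144 = -8/3.

Answer: -8/3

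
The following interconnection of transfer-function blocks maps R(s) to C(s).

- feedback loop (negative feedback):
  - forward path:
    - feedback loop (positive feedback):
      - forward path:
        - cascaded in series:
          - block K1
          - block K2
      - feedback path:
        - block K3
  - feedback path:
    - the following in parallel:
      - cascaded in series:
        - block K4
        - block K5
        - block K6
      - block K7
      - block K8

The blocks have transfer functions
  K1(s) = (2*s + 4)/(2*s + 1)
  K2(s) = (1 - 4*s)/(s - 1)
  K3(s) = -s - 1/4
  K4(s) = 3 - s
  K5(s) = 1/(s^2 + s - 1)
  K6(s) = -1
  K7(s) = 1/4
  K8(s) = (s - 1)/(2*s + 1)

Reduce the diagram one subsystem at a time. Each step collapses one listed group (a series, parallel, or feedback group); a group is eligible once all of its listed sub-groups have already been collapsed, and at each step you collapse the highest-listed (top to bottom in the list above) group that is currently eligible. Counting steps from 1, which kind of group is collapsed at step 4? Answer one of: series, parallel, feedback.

Step 1 - cascade K1, K2
Step 2 - close the feedback loop around (K1*K2), K3
Step 3 - cascade K4, K5, K6
Step 4 - reduce the parallel group (K4*K5*K6), K7, K8
Step 5 - apply the feedback formula to [(K1*K2)/(1-(K1*K2)*K3)], ((K4*K5*K6)+K7+K8)
So the answer for step 4 is parallel.

Final answer: parallel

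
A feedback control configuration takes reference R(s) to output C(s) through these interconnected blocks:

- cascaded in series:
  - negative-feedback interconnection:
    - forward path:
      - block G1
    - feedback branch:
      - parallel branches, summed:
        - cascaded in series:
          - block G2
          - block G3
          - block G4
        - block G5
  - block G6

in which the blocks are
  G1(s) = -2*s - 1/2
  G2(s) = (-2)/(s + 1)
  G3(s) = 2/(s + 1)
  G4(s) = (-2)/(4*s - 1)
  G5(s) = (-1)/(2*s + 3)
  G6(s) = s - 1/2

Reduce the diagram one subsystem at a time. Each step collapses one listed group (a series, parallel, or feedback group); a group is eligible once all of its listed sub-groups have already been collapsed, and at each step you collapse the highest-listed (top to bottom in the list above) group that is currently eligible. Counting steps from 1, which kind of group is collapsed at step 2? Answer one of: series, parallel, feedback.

1. cascade G2, G3, G4
2. sum the parallel branches (G2*G3*G4), G5
3. reduce the feedback loop with forward G1 and return ((G2*G3*G4)+G5)
4. multiply [G1/(1+G1*((G2*G3*G4)+G5))], G6 (series)
Step 2 collapses a parallel group.

Answer: parallel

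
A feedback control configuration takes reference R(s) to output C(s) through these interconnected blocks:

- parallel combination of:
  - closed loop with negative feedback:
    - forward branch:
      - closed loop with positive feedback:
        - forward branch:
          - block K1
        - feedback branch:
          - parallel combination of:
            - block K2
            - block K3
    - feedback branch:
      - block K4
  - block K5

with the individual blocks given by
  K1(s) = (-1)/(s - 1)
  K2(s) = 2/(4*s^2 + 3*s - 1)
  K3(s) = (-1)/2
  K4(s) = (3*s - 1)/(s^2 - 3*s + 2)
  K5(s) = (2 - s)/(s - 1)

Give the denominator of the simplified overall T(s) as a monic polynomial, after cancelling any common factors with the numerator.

Answer: s^6 - 19*s^5/4 + 29*s^4/8 + 19*s^3/8 - 49*s^2/8 + 43*s/8 - 3/2

Working:
(1) add K2, K3 (parallel) gives (-4*s^2 - 3*s + 5)/(8*s^2 + 6*s - 2)
(2) collapse the loop (K1 forward, (K2+K3) return) gives (-8*s^2 - 6*s + 2)/(8*s^3 - 6*s^2 - 11*s + 7)
(3) close the feedback loop around [K1/(1-K1*(K2+K3))], K4 gives (-8*s^4 + 18*s^3 + 4*s^2 - 18*s + 4)/(8*s^5 - 30*s^4 - s^3 + 18*s^2 - 31*s + 12)
(4) add [[K1/(1-K1*(K2+K3))]/(1+[K1/(1-K1*(K2+K3))]*K4)], K5 (parallel) gives (-8*s^6 + 38*s^5 - 33*s^4 - 34*s^3 + 45*s^2 - 52*s + 20)/(8*s^6 - 38*s^5 + 29*s^4 + 19*s^3 - 49*s^2 + 43*s - 12)
T(s) is the step-4 result (common factors already cancelled). Leading coefficient of the denominator: 8. Divide through by 8 for the monic polynomial.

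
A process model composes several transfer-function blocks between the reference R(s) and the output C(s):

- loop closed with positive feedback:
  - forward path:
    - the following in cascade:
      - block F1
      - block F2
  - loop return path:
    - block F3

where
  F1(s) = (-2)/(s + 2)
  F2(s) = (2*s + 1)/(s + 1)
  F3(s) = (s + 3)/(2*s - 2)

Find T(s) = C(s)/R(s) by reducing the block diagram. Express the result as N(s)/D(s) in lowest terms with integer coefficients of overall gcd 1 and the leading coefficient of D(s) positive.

First reduce the diagram to T(s).

1. multiply F1, F2 (series) = (-4*s - 2)/(s^2 + 3*s + 2)
2. close the feedback loop around (F1*F2), F3, giving the overall T(s)

Answer: (-4*s^2 + 2*s + 2)/(s^3 + 4*s^2 + 6*s + 1)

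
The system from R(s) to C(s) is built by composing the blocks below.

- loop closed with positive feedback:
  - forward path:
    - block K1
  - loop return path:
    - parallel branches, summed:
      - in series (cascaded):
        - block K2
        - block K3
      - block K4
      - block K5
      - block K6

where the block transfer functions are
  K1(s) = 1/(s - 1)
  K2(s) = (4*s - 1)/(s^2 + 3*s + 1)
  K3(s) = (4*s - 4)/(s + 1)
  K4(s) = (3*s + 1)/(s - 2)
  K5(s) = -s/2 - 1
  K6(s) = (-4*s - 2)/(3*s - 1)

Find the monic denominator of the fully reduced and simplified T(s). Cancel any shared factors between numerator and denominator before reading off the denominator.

The answer is s^6 + 5*s^5/9 - 190*s^4/9 + 199*s^3/9 - 149*s^2/3 + 106*s/9 - 22/9.

Reasoning:
[1] cascade K2, K3: (16*s^2 - 20*s + 4)/(s^3 + 4*s^2 + 4*s + 1)
[2] parallel reduction of (K2*K3), K4, K5, K6: (-3*s^6 - s^5 + 152*s^4 - 205*s^3 + 483*s^2 - 104*s + 18)/(6*s^5 + 10*s^4 - 28*s^3 - 34*s^2 + 2*s + 4)
[3] feedback reduction of K1, ((K2*K3)+K4+K5+K6): (6*s^5 + 10*s^4 - 28*s^3 - 34*s^2 + 2*s + 4)/(9*s^6 + 5*s^5 - 190*s^4 + 199*s^3 - 447*s^2 + 106*s - 22)
The result of step 3 is T(s) in lowest terms. Its denominator has leading coefficient 9; dividing the denominator through by 9 makes it monic.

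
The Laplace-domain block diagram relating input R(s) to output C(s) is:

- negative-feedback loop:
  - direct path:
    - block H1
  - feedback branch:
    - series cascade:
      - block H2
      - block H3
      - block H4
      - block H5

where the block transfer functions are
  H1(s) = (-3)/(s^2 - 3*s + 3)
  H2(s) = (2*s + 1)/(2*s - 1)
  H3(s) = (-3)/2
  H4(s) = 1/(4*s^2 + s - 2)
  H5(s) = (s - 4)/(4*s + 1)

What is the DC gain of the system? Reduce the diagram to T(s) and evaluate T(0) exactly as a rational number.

First reduce the diagram to T(s).

Step 1: multiply H2, H3, H4, H5 (series), giving (-6*s^2 + 21*s + 12)/(64*s^4 - 44*s^2 + 6*s + 4)
Step 2: apply the feedback formula to H1, (H2*H3*H4*H5), giving (-192*s^4 + 132*s^2 - 18*s - 12)/(64*s^6 - 192*s^5 + 148*s^4 + 138*s^3 - 128*s^2 - 57*s - 24)
The step-2 result is T(s). Setting s = 0: T(0) = -12/(-24) = 1/2.

Answer: 1/2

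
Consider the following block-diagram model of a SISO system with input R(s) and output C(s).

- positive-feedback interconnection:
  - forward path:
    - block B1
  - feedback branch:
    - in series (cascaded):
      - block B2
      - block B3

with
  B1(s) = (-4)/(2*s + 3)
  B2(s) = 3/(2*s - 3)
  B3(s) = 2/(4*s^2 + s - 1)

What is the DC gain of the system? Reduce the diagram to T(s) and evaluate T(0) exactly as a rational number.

Answer: -4/11

Working:
[1] reduce the series chain B2, B3 -> 6/(8*s^3 - 10*s^2 - 5*s + 3)
[2] collapse the loop (B1 forward, (B2*B3) return) -> (-32*s^3 + 40*s^2 + 20*s - 12)/(16*s^4 + 4*s^3 - 40*s^2 - 9*s + 33)
DC gain: substitute s = 0 into T(s) from step 2: T(0) = -12/33 = -4/11.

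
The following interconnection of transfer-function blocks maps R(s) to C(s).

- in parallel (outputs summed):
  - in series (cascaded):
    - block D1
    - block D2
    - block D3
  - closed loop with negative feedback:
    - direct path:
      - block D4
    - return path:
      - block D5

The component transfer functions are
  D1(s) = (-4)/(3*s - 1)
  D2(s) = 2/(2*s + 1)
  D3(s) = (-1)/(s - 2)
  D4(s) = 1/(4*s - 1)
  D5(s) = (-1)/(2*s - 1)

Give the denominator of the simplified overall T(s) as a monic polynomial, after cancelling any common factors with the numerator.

The answer is s^5 - 31*s^4/12 + 7*s^3/8 + 17*s^2/24 - s/4.

Reasoning:
(1) combine D1, D2, D3 in series -> 8/(6*s^3 - 11*s^2 - 3*s + 2)
(2) reduce the feedback loop with forward D4 and return D5 -> (2*s - 1)/(8*s^2 - 6*s)
(3) sum the parallel branches (D1*D2*D3), [D4/(1+D4*D5)] -> (12*s^4 - 28*s^3 + 69*s^2 - 41*s - 2)/(48*s^5 - 124*s^4 + 42*s^3 + 34*s^2 - 12*s)
No further cancellation is possible in the step-3 result, so that is T(s). Its denominator becomes monic after dividing by the leading coefficient 48.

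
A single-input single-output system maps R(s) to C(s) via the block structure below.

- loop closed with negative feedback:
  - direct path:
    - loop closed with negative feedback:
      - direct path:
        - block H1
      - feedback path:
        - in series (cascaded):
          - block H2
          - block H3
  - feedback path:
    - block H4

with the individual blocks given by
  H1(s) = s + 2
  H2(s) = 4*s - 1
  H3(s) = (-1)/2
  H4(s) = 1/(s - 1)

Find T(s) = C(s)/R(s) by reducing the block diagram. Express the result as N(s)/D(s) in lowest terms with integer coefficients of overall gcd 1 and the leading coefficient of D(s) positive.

First reduce the diagram to T(s).

Step 1 - series reduction of H2, H3, giving 1/2 - 2*s
Step 2 - apply the feedback formula to H1, (H2*H3), giving (-2*s - 4)/(4*s^2 + 7*s - 4)
Step 3 - feedback reduction of [H1/(1+H1*(H2*H3))], H4, which is the overall transfer function T(s) = C(s)/R(s) in lowest terms

Answer: (-2*s^2 - 2*s + 4)/(4*s^3 + 3*s^2 - 13*s)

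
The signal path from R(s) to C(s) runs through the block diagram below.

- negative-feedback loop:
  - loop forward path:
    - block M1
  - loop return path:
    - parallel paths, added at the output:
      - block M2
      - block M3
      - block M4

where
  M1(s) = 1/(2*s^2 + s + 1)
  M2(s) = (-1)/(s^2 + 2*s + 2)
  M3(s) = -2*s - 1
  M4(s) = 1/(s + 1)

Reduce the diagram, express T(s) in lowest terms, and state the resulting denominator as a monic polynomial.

Answer: s^5 + 5*s^4/2 + 5*s^3/2 + s^2/2 - s/2 + 1/2

Working:
1. add M2, M3, M4 (parallel) = (-2*s^4 - 7*s^3 - 10*s^2 - 7*s - 1)/(s^3 + 3*s^2 + 4*s + 2)
2. collapse the loop (M1 forward, (M2+M3+M4) return) = (s^3 + 3*s^2 + 4*s + 2)/(2*s^5 + 5*s^4 + 5*s^3 + s^2 - s + 1)
No further cancellation is possible in the step-2 result, so that is T(s). Its denominator becomes monic after dividing by the leading coefficient 2.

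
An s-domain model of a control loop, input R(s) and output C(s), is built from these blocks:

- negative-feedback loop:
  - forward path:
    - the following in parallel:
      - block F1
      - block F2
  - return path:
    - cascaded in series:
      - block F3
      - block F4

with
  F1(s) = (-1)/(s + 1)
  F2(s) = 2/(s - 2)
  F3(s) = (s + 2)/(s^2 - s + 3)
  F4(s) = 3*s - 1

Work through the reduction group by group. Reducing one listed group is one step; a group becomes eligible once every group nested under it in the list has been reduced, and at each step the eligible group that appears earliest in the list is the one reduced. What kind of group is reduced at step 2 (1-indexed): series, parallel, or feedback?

1. add F1, F2 (parallel)
2. series reduction of F3, F4
3. reduce the feedback loop with forward (F1+F2) and return (F3*F4)
So the answer for step 2 is series.

Therefore the answer is series.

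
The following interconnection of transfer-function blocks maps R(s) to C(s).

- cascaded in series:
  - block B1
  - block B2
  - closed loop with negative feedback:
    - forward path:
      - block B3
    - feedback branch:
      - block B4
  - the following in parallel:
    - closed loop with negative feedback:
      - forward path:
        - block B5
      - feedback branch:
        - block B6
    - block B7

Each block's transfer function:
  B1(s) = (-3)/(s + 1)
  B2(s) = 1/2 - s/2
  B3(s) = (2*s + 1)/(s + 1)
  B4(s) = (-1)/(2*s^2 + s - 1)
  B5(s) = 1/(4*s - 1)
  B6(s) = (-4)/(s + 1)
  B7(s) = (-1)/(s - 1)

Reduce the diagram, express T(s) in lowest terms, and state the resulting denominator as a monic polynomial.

First reduce the diagram to T(s).

(1) collapse the loop (B3 forward, B4 return); result (4*s^3 + 4*s^2 - s - 1)/(2*s^3 + 3*s^2 - 2*s - 2)
(2) collapse the loop (B5 forward, B6 return); result (s + 1)/(4*s^2 + 3*s - 5)
(3) combine [B5/(1+B5*B6)], B7 in parallel; result (-3*s^2 - 3*s + 4)/(4*s^3 - s^2 - 8*s + 5)
(4) combine B1, B2, [B3/(1+B3*B4)], ([B5/(1+B5*B6)]+B7) in series; result (-36*s^4 - 36*s^3 + 57*s^2 + 9*s - 12)/(16*s^5 + 36*s^4 - 18*s^3 - 58*s^2 + 8*s + 20)
T(s) is the step-4 result (common factors already cancelled). Leading coefficient of the denominator: 16. Divide through by 16 for the monic polynomial.

Answer: s^5 + 9*s^4/4 - 9*s^3/8 - 29*s^2/8 + s/2 + 5/4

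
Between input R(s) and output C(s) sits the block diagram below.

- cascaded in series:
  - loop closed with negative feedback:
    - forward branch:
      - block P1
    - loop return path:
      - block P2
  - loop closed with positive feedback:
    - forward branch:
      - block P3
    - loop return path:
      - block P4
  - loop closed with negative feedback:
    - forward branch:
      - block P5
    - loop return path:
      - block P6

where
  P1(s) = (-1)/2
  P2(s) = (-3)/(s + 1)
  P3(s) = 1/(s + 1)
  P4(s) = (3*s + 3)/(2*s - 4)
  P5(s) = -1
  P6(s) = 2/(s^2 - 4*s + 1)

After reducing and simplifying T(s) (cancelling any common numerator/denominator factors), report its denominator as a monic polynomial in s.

1. collapse the loop (P1 forward, P2 return) = (-s - 1)/(2*s + 5)
2. apply the feedback formula to P3, P4 = (2*s - 4)/(2*s^2 - 5*s - 7)
3. feedback reduction of P5, P6 = (-s^2 + 4*s - 1)/(s^2 - 4*s - 1)
4. series reduction of [P1/(1+P1*P2)], [P3/(1-P3*P4)], [P5/(1+P5*P6)] = (2*s^3 - 12*s^2 + 18*s - 4)/(4*s^4 - 20*s^3 - 23*s^2 + 144*s + 35)
T(s) is the step-4 result (common factors already cancelled). Leading coefficient of the denominator: 4. Divide through by 4 for the monic polynomial.

Final answer: s^4 - 5*s^3 - 23*s^2/4 + 36*s + 35/4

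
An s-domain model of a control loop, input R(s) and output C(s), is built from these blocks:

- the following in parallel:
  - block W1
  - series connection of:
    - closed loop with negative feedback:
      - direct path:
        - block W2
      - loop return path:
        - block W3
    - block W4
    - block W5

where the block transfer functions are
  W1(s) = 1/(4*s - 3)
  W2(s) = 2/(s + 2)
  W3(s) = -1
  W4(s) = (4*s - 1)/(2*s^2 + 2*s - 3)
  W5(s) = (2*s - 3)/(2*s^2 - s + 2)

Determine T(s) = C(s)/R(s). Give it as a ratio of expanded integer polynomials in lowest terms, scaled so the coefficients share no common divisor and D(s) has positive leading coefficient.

The answer is (4*s^5 + 2*s^4 + 60*s^3 - 153*s^2 + 102*s - 18)/(16*s^6 - 4*s^5 - 22*s^4 + 40*s^3 - 45*s^2 + 18*s).

Reasoning:
Step 1. collapse the loop (W2 forward, W3 return) = 2/s
Step 2. series reduction of [W2/(1+W2*W3)], W4, W5 = (16*s^2 - 28*s + 6)/(4*s^5 + 2*s^4 - 4*s^3 + 7*s^2 - 6*s)
Step 3. reduce the parallel group W1, ([W2/(1+W2*W3)]*W4*W5) - this is the overall T(s), already in the required normalized form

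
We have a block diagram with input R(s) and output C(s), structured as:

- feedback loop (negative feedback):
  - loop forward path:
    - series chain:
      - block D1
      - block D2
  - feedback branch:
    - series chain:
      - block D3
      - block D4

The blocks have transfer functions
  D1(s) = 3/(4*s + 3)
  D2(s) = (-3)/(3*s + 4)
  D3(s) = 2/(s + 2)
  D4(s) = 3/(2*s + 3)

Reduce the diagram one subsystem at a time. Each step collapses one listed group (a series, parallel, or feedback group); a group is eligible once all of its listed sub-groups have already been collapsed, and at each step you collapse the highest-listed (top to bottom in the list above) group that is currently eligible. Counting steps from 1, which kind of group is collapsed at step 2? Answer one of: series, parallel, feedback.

The answer is series.

Reasoning:
1. combine D1, D2 in series
2. multiply D3, D4 (series)
3. collapse the loop ((D1*D2) forward, (D3*D4) return)
Step 2 collapses a series group.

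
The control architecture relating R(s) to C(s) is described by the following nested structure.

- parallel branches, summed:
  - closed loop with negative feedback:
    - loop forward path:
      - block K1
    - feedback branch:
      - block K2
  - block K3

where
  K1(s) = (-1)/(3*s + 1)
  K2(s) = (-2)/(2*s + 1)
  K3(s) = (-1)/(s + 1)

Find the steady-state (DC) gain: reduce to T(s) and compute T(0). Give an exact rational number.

Answer: -4/3

Working:
(1) reduce the feedback loop with forward K1 and return K2: (-2*s - 1)/(6*s^2 + 5*s + 3)
(2) add [K1/(1+K1*K2)], K3 (parallel): (-8*s^2 - 8*s - 4)/(6*s^3 + 11*s^2 + 8*s + 3)
Evaluating the step-2 result (the overall T(s)) at s = 0 gives T(0) = -4/3.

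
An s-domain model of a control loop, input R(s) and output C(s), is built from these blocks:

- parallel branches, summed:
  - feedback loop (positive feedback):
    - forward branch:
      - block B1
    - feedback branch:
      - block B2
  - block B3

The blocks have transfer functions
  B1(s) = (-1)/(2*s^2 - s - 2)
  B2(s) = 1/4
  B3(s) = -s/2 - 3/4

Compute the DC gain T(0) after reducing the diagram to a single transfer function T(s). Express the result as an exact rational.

1. reduce the feedback loop with forward B1 and return B2 gives (-4)/(8*s^2 - 4*s - 7)
2. parallel reduction of [B1/(1-B1*B2)], B3 gives (-16*s^3 - 16*s^2 + 26*s + 5)/(32*s^2 - 16*s - 28)
DC gain: substitute s = 0 into T(s) from step 2: T(0) = 5/(-28) = -5/28.

Therefore the answer is -5/28.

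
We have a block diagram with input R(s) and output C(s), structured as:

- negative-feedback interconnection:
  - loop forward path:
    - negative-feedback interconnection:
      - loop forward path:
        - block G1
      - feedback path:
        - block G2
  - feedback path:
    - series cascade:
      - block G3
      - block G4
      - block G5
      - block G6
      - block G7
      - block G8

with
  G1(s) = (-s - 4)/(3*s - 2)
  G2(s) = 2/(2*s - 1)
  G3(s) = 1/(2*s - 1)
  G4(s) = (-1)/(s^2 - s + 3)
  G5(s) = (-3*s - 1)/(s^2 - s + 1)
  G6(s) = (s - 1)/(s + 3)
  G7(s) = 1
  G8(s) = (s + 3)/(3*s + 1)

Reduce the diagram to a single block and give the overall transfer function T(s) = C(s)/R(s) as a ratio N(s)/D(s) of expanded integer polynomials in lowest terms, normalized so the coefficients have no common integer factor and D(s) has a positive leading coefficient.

Reducing step by step:

[1] collapse the loop (G1 forward, G2 return) gives (-2*s^2 - 7*s + 4)/(6*s^2 - 9*s - 6)
[2] combine G3, G4, G5, G6, G7, G8 in series gives (s - 1)/(2*s^5 - 5*s^4 + 12*s^3 - 13*s^2 + 10*s - 3)
[3] collapse the loop ([G1/(1+G1*G2)] forward, (G3*G4*G5*G6*G7*G8) return), giving the overall T(s)

Answer: (-2*s^6 - 3*s^5 + 8*s^4 - 35*s^3 + 42*s^2 - 37*s + 12)/(6*s^6 - 21*s^5 + 42*s^4 - 57*s^3 + 23*s^2 - 6*s - 14)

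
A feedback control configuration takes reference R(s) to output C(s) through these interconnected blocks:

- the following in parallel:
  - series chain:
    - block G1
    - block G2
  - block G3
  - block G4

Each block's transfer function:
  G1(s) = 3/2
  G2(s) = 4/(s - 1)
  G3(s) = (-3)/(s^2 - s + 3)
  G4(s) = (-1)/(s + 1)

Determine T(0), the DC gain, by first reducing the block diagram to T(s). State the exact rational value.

(1) reduce the series chain G1, G2 gives 6/(s - 1)
(2) combine (G1*G2), G3, G4 in parallel gives (5*s^3 - s^2 + 8*s + 24)/(s^4 - s^3 + 2*s^2 + s - 3)
Step 2 gives the overall T(s). Then T(0) = 24/(-3) = -8.

Answer: -8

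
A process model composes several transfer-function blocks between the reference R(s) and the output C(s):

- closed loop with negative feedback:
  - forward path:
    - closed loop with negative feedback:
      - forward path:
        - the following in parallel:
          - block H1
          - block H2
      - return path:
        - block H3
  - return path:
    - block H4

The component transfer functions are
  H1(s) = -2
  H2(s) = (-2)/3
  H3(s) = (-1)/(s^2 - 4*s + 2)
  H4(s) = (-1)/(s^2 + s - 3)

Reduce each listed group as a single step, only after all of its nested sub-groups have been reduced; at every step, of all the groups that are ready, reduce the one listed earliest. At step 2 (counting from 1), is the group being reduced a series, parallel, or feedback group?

Answer: feedback

Working:
Step 1: combine H1, H2 in parallel
Step 2: close the feedback loop around (H1+H2), H3
Step 3: apply the feedback formula to [(H1+H2)/(1+(H1+H2)*H3)], H4
Step 2 collapses a feedback group.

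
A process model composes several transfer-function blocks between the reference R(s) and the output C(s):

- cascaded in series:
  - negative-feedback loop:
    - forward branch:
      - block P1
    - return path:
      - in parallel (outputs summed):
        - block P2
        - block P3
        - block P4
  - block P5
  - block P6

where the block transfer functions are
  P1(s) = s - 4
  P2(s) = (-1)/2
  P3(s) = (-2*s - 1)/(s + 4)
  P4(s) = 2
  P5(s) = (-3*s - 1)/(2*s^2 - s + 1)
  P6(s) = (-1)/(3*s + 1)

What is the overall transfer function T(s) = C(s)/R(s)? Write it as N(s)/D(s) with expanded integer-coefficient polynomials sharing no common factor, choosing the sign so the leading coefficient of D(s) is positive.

1. sum the parallel branches P2, P3, P4: (10 - s)/(2*s + 8)
2. reduce the feedback loop with forward P1 and return (P2+P3+P4): (32 - 2*s^2)/(s^2 - 16*s + 32)
3. reduce the series chain [P1/(1+P1*(P2+P3+P4))], P5, P6; the result is T(s) itself (integer coefficients, no common factor, positive leading denominator coefficient)

Therefore the answer is (32 - 2*s^2)/(2*s^4 - 33*s^3 + 81*s^2 - 48*s + 32).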